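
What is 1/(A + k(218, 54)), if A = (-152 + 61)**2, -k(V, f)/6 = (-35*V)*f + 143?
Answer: 1/2479543 ≈ 4.0330e-7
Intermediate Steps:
k(V, f) = -858 + 210*V*f (k(V, f) = -6*((-35*V)*f + 143) = -6*(-35*V*f + 143) = -6*(143 - 35*V*f) = -858 + 210*V*f)
A = 8281 (A = (-91)**2 = 8281)
1/(A + k(218, 54)) = 1/(8281 + (-858 + 210*218*54)) = 1/(8281 + (-858 + 2472120)) = 1/(8281 + 2471262) = 1/2479543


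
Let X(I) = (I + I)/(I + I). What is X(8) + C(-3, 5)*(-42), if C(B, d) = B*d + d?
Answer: 421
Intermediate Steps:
C(B, d) = d + B*d
X(I) = 1 (X(I) = (2*I)/((2*I)) = (2*I)*(1/(2*I)) = 1)
X(8) + C(-3, 5)*(-42) = 1 + (5*(1 - 3))*(-42) = 1 + (5*(-2))*(-42) = 1 - 10*(-42) = 1 + 420 = 421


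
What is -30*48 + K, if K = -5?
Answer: -1445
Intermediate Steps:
-30*48 + K = -30*48 - 5 = -1440 - 5 = -1445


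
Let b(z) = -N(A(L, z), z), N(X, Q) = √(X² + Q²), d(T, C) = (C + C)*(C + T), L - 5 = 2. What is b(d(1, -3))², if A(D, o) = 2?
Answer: 148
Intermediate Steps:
L = 7 (L = 5 + 2 = 7)
d(T, C) = 2*C*(C + T) (d(T, C) = (2*C)*(C + T) = 2*C*(C + T))
N(X, Q) = √(Q² + X²)
b(z) = -√(4 + z²) (b(z) = -√(z² + 2²) = -√(z² + 4) = -√(4 + z²))
b(d(1, -3))² = (-√(4 + (2*(-3)*(-3 + 1))²))² = (-√(4 + (2*(-3)*(-2))²))² = (-√(4 + 12²))² = (-√(4 + 144))² = (-√148)² = (-2*√37)² = 148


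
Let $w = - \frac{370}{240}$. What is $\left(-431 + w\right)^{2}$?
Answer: $\frac{107765161}{576} \approx 1.8709 \cdot 10^{5}$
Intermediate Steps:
$w = - \frac{37}{24}$ ($w = \left(-370\right) \frac{1}{240} = - \frac{37}{24} \approx -1.5417$)
$\left(-431 + w\right)^{2} = \left(-431 - \frac{37}{24}\right)^{2} = \left(- \frac{10381}{24}\right)^{2} = \frac{107765161}{576}$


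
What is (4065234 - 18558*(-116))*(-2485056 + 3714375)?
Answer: 7643858827878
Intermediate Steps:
(4065234 - 18558*(-116))*(-2485056 + 3714375) = (4065234 + 2152728)*1229319 = 6217962*1229319 = 7643858827878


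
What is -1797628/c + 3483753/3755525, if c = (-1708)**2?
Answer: 121856797039/391280638700 ≈ 0.31143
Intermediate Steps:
c = 2917264
-1797628/c + 3483753/3755525 = -1797628/2917264 + 3483753/3755525 = -1797628*1/2917264 + 3483753*(1/3755525) = -64201/104188 + 3483753/3755525 = 121856797039/391280638700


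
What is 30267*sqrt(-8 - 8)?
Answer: 121068*I ≈ 1.2107e+5*I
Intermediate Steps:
30267*sqrt(-8 - 8) = 30267*sqrt(-16) = 30267*(4*I) = 121068*I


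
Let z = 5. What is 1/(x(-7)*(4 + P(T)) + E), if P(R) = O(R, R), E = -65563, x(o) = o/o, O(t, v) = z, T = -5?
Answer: -1/65554 ≈ -1.5255e-5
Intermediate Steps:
O(t, v) = 5
x(o) = 1
P(R) = 5
1/(x(-7)*(4 + P(T)) + E) = 1/(1*(4 + 5) - 65563) = 1/(1*9 - 65563) = 1/(9 - 65563) = 1/(-65554) = -1/65554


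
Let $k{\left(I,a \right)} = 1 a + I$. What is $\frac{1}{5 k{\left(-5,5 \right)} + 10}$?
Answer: $\frac{1}{10} \approx 0.1$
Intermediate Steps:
$k{\left(I,a \right)} = I + a$ ($k{\left(I,a \right)} = a + I = I + a$)
$\frac{1}{5 k{\left(-5,5 \right)} + 10} = \frac{1}{5 \left(-5 + 5\right) + 10} = \frac{1}{5 \cdot 0 + 10} = \frac{1}{0 + 10} = \frac{1}{10}$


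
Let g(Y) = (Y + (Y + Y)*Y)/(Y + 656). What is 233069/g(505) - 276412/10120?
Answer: 43287978907/86113610 ≈ 502.68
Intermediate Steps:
g(Y) = (Y + 2*Y**2)/(656 + Y) (g(Y) = (Y + (2*Y)*Y)/(656 + Y) = (Y + 2*Y**2)/(656 + Y))
233069/g(505) - 276412/10120 = 233069/((505*(1 + 2*505)/(656 + 505))) - 276412/10120 = 233069/((505*(1 + 1010)/1161)) - 276412*1/10120 = 233069/((505*(1/1161)*1011)) - 69103/2530 = 233069/(170185/387) - 69103/2530 = 233069*(387/170185) - 69103/2530 = 90197703/170185 - 69103/2530 = 43287978907/86113610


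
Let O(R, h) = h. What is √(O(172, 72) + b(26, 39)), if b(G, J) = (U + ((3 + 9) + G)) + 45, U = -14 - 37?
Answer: 2*√26 ≈ 10.198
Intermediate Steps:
U = -51
b(G, J) = 6 + G (b(G, J) = (-51 + ((3 + 9) + G)) + 45 = (-51 + (12 + G)) + 45 = (-39 + G) + 45 = 6 + G)
√(O(172, 72) + b(26, 39)) = √(72 + (6 + 26)) = √(72 + 32) = √104 = 2*√26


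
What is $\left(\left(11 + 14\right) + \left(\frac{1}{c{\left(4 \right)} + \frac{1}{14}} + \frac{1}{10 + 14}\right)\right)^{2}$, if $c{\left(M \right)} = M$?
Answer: $\frac{132963961}{207936} \approx 639.45$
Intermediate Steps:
$\left(\left(11 + 14\right) + \left(\frac{1}{c{\left(4 \right)} + \frac{1}{14}} + \frac{1}{10 + 14}\right)\right)^{2} = \left(\left(11 + 14\right) + \left(\frac{1}{4 + \frac{1}{14}} + \frac{1}{10 + 14}\right)\right)^{2} = \left(25 + \left(\frac{1}{4 + \frac{1}{14}} + \frac{1}{24}\right)\right)^{2} = \left(25 + \left(\frac{1}{\frac{57}{14}} + \frac{1}{24}\right)\right)^{2} = \left(25 + \left(\frac{14}{57} + \frac{1}{24}\right)\right)^{2} = \left(25 + \frac{131}{456}\right)^{2} = \left(\frac{11531}{456}\right)^{2} = \frac{132963961}{207936}$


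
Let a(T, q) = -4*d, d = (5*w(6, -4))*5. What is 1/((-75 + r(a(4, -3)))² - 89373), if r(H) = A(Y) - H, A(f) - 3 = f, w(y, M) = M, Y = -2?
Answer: 1/135303 ≈ 7.3908e-6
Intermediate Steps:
A(f) = 3 + f
d = -100 (d = (5*(-4))*5 = -20*5 = -100)
a(T, q) = 400 (a(T, q) = -4*(-100) = 400)
r(H) = 1 - H (r(H) = (3 - 2) - H = 1 - H)
1/((-75 + r(a(4, -3)))² - 89373) = 1/((-75 + (1 - 1*400))² - 89373) = 1/((-75 + (1 - 400))² - 89373) = 1/((-75 - 399)² - 89373) = 1/((-474)² - 89373) = 1/(224676 - 89373) = 1/135303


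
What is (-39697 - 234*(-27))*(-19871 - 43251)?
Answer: 2106949238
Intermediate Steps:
(-39697 - 234*(-27))*(-19871 - 43251) = (-39697 + 6318)*(-63122) = -33379*(-63122) = 2106949238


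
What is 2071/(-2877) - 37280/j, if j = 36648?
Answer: -7631357/4393179 ≈ -1.7371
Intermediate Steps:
2071/(-2877) - 37280/j = 2071/(-2877) - 37280/36648 = 2071*(-1/2877) - 37280*1/36648 = -2071/2877 - 4660/4581 = -7631357/4393179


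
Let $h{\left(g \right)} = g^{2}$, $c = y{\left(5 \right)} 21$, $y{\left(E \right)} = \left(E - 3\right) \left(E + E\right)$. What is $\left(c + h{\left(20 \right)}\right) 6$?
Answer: $4920$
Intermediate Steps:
$y{\left(E \right)} = 2 E \left(-3 + E\right)$ ($y{\left(E \right)} = \left(-3 + E\right) 2 E = 2 E \left(-3 + E\right)$)
$c = 420$ ($c = 2 \cdot 5 \left(-3 + 5\right) 21 = 2 \cdot 5 \cdot 2 \cdot 21 = 20 \cdot 21 = 420$)
$\left(c + h{\left(20 \right)}\right) 6 = \left(420 + 20^{2}\right) 6 = \left(420 + 400\right) 6 = 820 \cdot 6 = 4920$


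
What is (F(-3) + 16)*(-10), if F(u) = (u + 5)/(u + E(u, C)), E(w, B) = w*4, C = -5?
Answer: -476/3 ≈ -158.67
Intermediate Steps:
E(w, B) = 4*w
F(u) = (5 + u)/(5*u) (F(u) = (u + 5)/(u + 4*u) = (5 + u)/((5*u)) = (5 + u)*(1/(5*u)) = (5 + u)/(5*u))
(F(-3) + 16)*(-10) = ((⅕)*(5 - 3)/(-3) + 16)*(-10) = ((⅕)*(-⅓)*2 + 16)*(-10) = (-2/15 + 16)*(-10) = (238/15)*(-10) = -476/3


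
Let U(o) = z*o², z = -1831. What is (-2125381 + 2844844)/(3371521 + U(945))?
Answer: -719463/1631757254 ≈ -0.00044091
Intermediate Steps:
U(o) = -1831*o²
(-2125381 + 2844844)/(3371521 + U(945)) = (-2125381 + 2844844)/(3371521 - 1831*945²) = 719463/(3371521 - 1831*893025) = 719463/(3371521 - 1635128775) = 719463/(-1631757254) = 719463*(-1/1631757254) = -719463/1631757254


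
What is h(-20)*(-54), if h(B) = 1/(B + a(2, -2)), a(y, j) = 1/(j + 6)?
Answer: 216/79 ≈ 2.7342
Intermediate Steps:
a(y, j) = 1/(6 + j)
h(B) = 1/(¼ + B) (h(B) = 1/(B + 1/(6 - 2)) = 1/(B + 1/4) = 1/(B + ¼) = 1/(¼ + B))
h(-20)*(-54) = (4/(1 + 4*(-20)))*(-54) = (4/(1 - 80))*(-54) = (4/(-79))*(-54) = (4*(-1/79))*(-54) = -4/79*(-54) = 216/79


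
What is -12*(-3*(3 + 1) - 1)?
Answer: 156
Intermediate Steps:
-12*(-3*(3 + 1) - 1) = -12*(-3*4 - 1) = -12*(-12 - 1) = -12*(-13) = 156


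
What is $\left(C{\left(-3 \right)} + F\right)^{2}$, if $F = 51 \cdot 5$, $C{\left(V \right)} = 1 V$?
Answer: $63504$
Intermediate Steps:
$C{\left(V \right)} = V$
$F = 255$
$\left(C{\left(-3 \right)} + F\right)^{2} = \left(-3 + 255\right)^{2} = 252^{2} = 63504$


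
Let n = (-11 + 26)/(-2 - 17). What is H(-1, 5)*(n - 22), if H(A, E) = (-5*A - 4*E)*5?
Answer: 32475/19 ≈ 1709.2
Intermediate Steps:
H(A, E) = -25*A - 20*E
n = -15/19 (n = 15/(-19) = 15*(-1/19) = -15/19 ≈ -0.78947)
H(-1, 5)*(n - 22) = (-25*(-1) - 20*5)*(-15/19 - 22) = (25 - 100)*(-433/19) = -75*(-433/19) = 32475/19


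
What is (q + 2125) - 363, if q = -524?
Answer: 1238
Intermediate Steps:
(q + 2125) - 363 = (-524 + 2125) - 363 = 1601 - 363 = 1238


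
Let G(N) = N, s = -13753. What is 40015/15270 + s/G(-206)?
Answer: 10912570/157281 ≈ 69.383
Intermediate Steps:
40015/15270 + s/G(-206) = 40015/15270 - 13753/(-206) = 40015*(1/15270) - 13753*(-1/206) = 8003/3054 + 13753/206 = 10912570/157281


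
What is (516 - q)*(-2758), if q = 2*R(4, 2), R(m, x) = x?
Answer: -1412096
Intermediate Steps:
q = 4 (q = 2*2 = 4)
(516 - q)*(-2758) = (516 - 1*4)*(-2758) = (516 - 4)*(-2758) = 512*(-2758) = -1412096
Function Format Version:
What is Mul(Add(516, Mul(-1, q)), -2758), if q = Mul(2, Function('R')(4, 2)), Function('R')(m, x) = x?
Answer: -1412096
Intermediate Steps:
q = 4 (q = Mul(2, 2) = 4)
Mul(Add(516, Mul(-1, q)), -2758) = Mul(Add(516, Mul(-1, 4)), -2758) = Mul(Add(516, -4), -2758) = Mul(512, -2758) = -1412096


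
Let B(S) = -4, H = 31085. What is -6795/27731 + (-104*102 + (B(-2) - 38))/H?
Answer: -101311545/172403627 ≈ -0.58764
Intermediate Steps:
-6795/27731 + (-104*102 + (B(-2) - 38))/H = -6795/27731 + (-104*102 + (-4 - 38))/31085 = -6795*1/27731 + (-10608 - 42)*(1/31085) = -6795/27731 - 10650*1/31085 = -6795/27731 - 2130/6217 = -101311545/172403627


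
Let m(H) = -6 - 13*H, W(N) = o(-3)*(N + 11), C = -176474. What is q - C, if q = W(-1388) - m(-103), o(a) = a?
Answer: 179272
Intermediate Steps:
W(N) = -33 - 3*N (W(N) = -3*(N + 11) = -3*(11 + N) = -33 - 3*N)
q = 2798 (q = (-33 - 3*(-1388)) - (-6 - 13*(-103)) = (-33 + 4164) - (-6 + 1339) = 4131 - 1*1333 = 4131 - 1333 = 2798)
q - C = 2798 - 1*(-176474) = 2798 + 176474 = 179272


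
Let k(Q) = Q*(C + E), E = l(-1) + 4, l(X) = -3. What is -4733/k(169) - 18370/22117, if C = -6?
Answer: 89157111/18688865 ≈ 4.7706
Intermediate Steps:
E = 1 (E = -3 + 4 = 1)
k(Q) = -5*Q (k(Q) = Q*(-6 + 1) = Q*(-5) = -5*Q)
-4733/k(169) - 18370/22117 = -4733/((-5*169)) - 18370/22117 = -4733/(-845) - 18370*1/22117 = -4733*(-1/845) - 18370/22117 = 4733/845 - 18370/22117 = 89157111/18688865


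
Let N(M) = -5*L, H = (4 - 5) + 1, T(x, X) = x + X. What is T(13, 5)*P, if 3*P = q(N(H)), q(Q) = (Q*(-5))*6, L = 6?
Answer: 5400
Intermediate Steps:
T(x, X) = X + x
H = 0 (H = -1 + 1 = 0)
N(M) = -30 (N(M) = -5*6 = -30)
q(Q) = -30*Q (q(Q) = -5*Q*6 = -30*Q)
P = 300 (P = (-30*(-30))/3 = (1/3)*900 = 300)
T(13, 5)*P = (5 + 13)*300 = 18*300 = 5400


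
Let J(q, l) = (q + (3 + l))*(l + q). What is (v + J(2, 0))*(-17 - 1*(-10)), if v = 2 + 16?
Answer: -196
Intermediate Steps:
J(q, l) = (l + q)*(3 + l + q) (J(q, l) = (3 + l + q)*(l + q) = (l + q)*(3 + l + q))
v = 18
(v + J(2, 0))*(-17 - 1*(-10)) = (18 + (0² + 2² + 3*0 + 3*2 + 2*0*2))*(-17 - 1*(-10)) = (18 + (0 + 4 + 0 + 6 + 0))*(-17 + 10) = (18 + 10)*(-7) = 28*(-7) = -196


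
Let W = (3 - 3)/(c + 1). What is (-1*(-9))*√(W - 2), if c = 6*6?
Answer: 9*I*√2 ≈ 12.728*I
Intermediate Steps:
c = 36
W = 0 (W = (3 - 3)/(36 + 1) = 0/37 = 0*(1/37) = 0)
(-1*(-9))*√(W - 2) = (-1*(-9))*√(0 - 2) = 9*√(-2) = 9*(I*√2) = 9*I*√2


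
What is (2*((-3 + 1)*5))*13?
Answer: -260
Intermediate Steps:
(2*((-3 + 1)*5))*13 = (2*(-2*5))*13 = (2*(-10))*13 = -20*13 = -260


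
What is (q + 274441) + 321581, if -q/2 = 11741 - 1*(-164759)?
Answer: 243022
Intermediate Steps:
q = -353000 (q = -2*(11741 - 1*(-164759)) = -2*(11741 + 164759) = -2*176500 = -353000)
(q + 274441) + 321581 = (-353000 + 274441) + 321581 = -78559 + 321581 = 243022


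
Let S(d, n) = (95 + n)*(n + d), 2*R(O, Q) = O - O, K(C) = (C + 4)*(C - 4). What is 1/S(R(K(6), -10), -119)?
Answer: 1/2856 ≈ 0.00035014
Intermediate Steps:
K(C) = (-4 + C)*(4 + C) (K(C) = (4 + C)*(-4 + C) = (-4 + C)*(4 + C))
R(O, Q) = 0 (R(O, Q) = (O - O)/2 = (1/2)*0 = 0)
S(d, n) = (95 + n)*(d + n)
1/S(R(K(6), -10), -119) = 1/((-119)**2 + 95*0 + 95*(-119) + 0*(-119)) = 1/(14161 + 0 - 11305 + 0) = 1/2856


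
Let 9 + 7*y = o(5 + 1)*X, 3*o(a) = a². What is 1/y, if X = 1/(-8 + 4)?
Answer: -7/12 ≈ -0.58333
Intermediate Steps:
X = -¼ (X = 1/(-4) = -¼ ≈ -0.25000)
o(a) = a²/3
y = -12/7 (y = -9/7 + (((5 + 1)²/3)*(-¼))/7 = -9/7 + (((⅓)*6²)*(-¼))/7 = -9/7 + (((⅓)*36)*(-¼))/7 = -9/7 + (12*(-¼))/7 = -9/7 + (⅐)*(-3) = -9/7 - 3/7 = -12/7 ≈ -1.7143)
1/y = 1/(-12/7) = -7/12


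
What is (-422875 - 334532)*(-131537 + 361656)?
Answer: -174293741433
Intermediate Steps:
(-422875 - 334532)*(-131537 + 361656) = -757407*230119 = -174293741433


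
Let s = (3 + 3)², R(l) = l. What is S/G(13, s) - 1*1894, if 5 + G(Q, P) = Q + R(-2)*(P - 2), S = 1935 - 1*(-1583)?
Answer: -58579/30 ≈ -1952.6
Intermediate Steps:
S = 3518 (S = 1935 + 1583 = 3518)
s = 36 (s = 6² = 36)
G(Q, P) = -1 + Q - 2*P (G(Q, P) = -5 + (Q - 2*(P - 2)) = -5 + (Q - 2*(-2 + P)) = -5 + (Q + (4 - 2*P)) = -5 + (4 + Q - 2*P) = -1 + Q - 2*P)
S/G(13, s) - 1*1894 = 3518/(-1 + 13 - 2*36) - 1*1894 = 3518/(-1 + 13 - 72) - 1894 = 3518/(-60) - 1894 = 3518*(-1/60) - 1894 = -1759/30 - 1894 = -58579/30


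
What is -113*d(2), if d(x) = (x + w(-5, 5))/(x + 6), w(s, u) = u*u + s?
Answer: -1243/4 ≈ -310.75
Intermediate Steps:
w(s, u) = s + u**2 (w(s, u) = u**2 + s = s + u**2)
d(x) = (20 + x)/(6 + x) (d(x) = (x + (-5 + 5**2))/(x + 6) = (x + (-5 + 25))/(6 + x) = (x + 20)/(6 + x) = (20 + x)/(6 + x))
-113*d(2) = -113*(20 + 2)/(6 + 2) = -113*22/8 = -113*11/4 = -1243/4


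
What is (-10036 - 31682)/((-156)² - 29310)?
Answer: 6953/829 ≈ 8.3872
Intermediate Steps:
(-10036 - 31682)/((-156)² - 29310) = -41718/(24336 - 29310) = -41718/(-4974) = -41718*(-1/4974) = 6953/829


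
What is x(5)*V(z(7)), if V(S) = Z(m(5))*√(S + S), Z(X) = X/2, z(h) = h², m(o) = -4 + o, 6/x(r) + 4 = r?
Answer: 21*√2 ≈ 29.698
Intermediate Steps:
x(r) = 6/(-4 + r)
Z(X) = X/2 (Z(X) = X*(½) = X/2)
V(S) = √2*√S/2 (V(S) = ((-4 + 5)/2)*√(S + S) = ((½)*1)*√(2*S) = (√2*√S)/2 = √2*√S/2)
x(5)*V(z(7)) = (6/(-4 + 5))*(√2*√(7²)/2) = (6/1)*(√2*√49/2) = (6*1)*((½)*√2*7) = 6*(7*√2/2) = 21*√2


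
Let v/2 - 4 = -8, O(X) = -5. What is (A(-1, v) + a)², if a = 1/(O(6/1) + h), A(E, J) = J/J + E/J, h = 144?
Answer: 1585081/1236544 ≈ 1.2819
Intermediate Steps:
v = -8 (v = 8 + 2*(-8) = 8 - 16 = -8)
A(E, J) = 1 + E/J
a = 1/139 (a = 1/(-5 + 144) = 1/139 ≈ 0.0071942)
(A(-1, v) + a)² = ((-1 - 8)/(-8) + 1/139)² = (-⅛*(-9) + 1/139)² = (9/8 + 1/139)² = (1259/1112)² = 1585081/1236544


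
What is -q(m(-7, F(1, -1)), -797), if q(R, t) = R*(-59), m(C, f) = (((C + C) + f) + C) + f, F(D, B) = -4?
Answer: -1711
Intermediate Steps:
m(C, f) = 2*f + 3*C (m(C, f) = ((2*C + f) + C) + f = ((f + 2*C) + C) + f = (f + 3*C) + f = 2*f + 3*C)
q(R, t) = -59*R
-q(m(-7, F(1, -1)), -797) = -(-59)*(2*(-4) + 3*(-7)) = -(-59)*(-8 - 21) = -(-59)*(-29) = -1*1711 = -1711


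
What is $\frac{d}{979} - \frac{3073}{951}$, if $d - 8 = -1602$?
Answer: $- \frac{4524361}{931029} \approx -4.8595$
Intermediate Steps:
$d = -1594$ ($d = 8 - 1602 = -1594$)
$\frac{d}{979} - \frac{3073}{951} = - \frac{1594}{979} - \frac{3073}{951} = - \frac{4524361}{931029}$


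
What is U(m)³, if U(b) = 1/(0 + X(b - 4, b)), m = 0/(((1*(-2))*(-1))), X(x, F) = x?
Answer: -1/64 ≈ -0.015625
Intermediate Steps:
m = 0 (m = 0/((-2*(-1))) = 0/2 = 0*(½) = 0)
U(b) = 1/(-4 + b) (U(b) = 1/(0 + (b - 4)) = 1/(0 + (-4 + b)) = 1/(-4 + b))
U(m)³ = (1/(-4 + 0))³ = (1/(-4))³ = (-¼)³ = -1/64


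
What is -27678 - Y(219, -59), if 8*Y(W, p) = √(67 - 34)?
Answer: -27678 - √33/8 ≈ -27679.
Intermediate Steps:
Y(W, p) = √33/8 (Y(W, p) = √(67 - 34)/8 = √33/8)
-27678 - Y(219, -59) = -27678 - √33/8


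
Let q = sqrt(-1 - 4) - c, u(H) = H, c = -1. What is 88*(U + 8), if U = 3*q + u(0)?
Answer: 968 + 264*I*sqrt(5) ≈ 968.0 + 590.32*I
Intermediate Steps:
q = 1 + I*sqrt(5) (q = sqrt(-1 - 4) - 1*(-1) = sqrt(-5) + 1 = I*sqrt(5) + 1 = 1 + I*sqrt(5) ≈ 1.0 + 2.2361*I)
U = 3 + 3*I*sqrt(5) (U = 3*(1 + I*sqrt(5)) + 0 = (3 + 3*I*sqrt(5)) + 0 = 3 + 3*I*sqrt(5) ≈ 3.0 + 6.7082*I)
88*(U + 8) = 88*((3 + 3*I*sqrt(5)) + 8) = 88*(11 + 3*I*sqrt(5)) = 968 + 264*I*sqrt(5)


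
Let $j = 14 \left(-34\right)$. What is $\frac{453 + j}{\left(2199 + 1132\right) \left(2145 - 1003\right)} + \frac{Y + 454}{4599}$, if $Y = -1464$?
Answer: $- \frac{3842147797}{17494605198} \approx -0.21962$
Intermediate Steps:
$j = -476$
$\frac{453 + j}{\left(2199 + 1132\right) \left(2145 - 1003\right)} + \frac{Y + 454}{4599} = \frac{453 - 476}{\left(2199 + 1132\right) \left(2145 - 1003\right)} + \frac{-1464 + 454}{4599} = - \frac{23}{3331 \cdot 1142} - \frac{1010}{4599} = - \frac{23}{3804002} - \frac{1010}{4599} = - \frac{3842147797}{17494605198}$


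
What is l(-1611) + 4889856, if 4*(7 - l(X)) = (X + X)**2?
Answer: 2294542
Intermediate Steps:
l(X) = 7 - X**2 (l(X) = 7 - (X + X)**2/4 = 7 - 4*X**2/4 = 7 - X**2)
l(-1611) + 4889856 = (7 - 1*(-1611)**2) + 4889856 = (7 - 1*2595321) + 4889856 = (7 - 2595321) + 4889856 = -2595314 + 4889856 = 2294542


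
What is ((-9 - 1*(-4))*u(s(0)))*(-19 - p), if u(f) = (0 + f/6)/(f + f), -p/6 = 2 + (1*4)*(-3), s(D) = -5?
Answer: 395/12 ≈ 32.917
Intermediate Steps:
p = 60 (p = -6*(2 + (1*4)*(-3)) = -6*(2 + 4*(-3)) = -6*(2 - 12) = -6*(-10) = 60)
u(f) = 1/12 (u(f) = (0 + f*(⅙))/((2*f)) = (0 + f/6)*(1/(2*f)) = (f/6)*(1/(2*f)) = 1/12)
((-9 - 1*(-4))*u(s(0)))*(-19 - p) = ((-9 - 1*(-4))*(1/12))*(-19 - 1*60) = ((-9 + 4)*(1/12))*(-19 - 60) = -5*1/12*(-79) = -5/12*(-79) = 395/12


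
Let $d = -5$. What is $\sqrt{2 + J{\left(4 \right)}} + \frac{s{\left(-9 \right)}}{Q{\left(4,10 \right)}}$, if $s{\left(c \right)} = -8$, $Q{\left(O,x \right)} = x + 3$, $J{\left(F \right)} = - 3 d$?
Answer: $- \frac{8}{13} + \sqrt{17} \approx 3.5077$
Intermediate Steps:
$J{\left(F \right)} = 15$ ($J{\left(F \right)} = \left(-3\right) \left(-5\right) = 15$)
$Q{\left(O,x \right)} = 3 + x$
$\sqrt{2 + J{\left(4 \right)}} + \frac{s{\left(-9 \right)}}{Q{\left(4,10 \right)}} = \sqrt{2 + 15} + \frac{1}{3 + 10} \left(-8\right) = \sqrt{17} + \frac{1}{13} \left(-8\right) = \sqrt{17} - \frac{8}{13} = - \frac{8}{13} + \sqrt{17}$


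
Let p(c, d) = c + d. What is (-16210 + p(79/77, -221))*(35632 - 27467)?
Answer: -10329606820/77 ≈ -1.3415e+8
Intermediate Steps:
(-16210 + p(79/77, -221))*(35632 - 27467) = (-16210 + (79/77 - 221))*(35632 - 27467) = (-16210 + (79*(1/77) - 221))*8165 = (-16210 + (79/77 - 221))*8165 = (-16210 - 16938/77)*8165 = -1265108/77*8165 = -10329606820/77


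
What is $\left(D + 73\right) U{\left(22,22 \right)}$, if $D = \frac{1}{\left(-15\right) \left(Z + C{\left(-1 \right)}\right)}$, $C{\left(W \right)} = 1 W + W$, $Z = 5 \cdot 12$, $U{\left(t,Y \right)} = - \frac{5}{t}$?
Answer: $- \frac{63509}{3828} \approx -16.591$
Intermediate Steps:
$Z = 60$
$C{\left(W \right)} = 2 W$ ($C{\left(W \right)} = W + W = 2 W$)
$D = - \frac{1}{870}$ ($D = \frac{1}{\left(-15\right) \left(60 + 2 \left(-1\right)\right)} = \frac{1}{\left(-15\right) \left(60 - 2\right)} = \frac{1}{\left(-15\right) 58} = \frac{1}{-870} = - \frac{1}{870} \approx -0.0011494$)
$\left(D + 73\right) U{\left(22,22 \right)} = \left(- \frac{1}{870} + 73\right) \left(- \frac{5}{22}\right) = \frac{63509 \left(\left(-5\right) \frac{1}{22}\right)}{870} = \frac{63509}{870} \left(- \frac{5}{22}\right) = - \frac{63509}{3828}$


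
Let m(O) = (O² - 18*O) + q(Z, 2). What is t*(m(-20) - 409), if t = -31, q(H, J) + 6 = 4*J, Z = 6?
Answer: -10943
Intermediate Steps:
q(H, J) = -6 + 4*J
m(O) = 2 + O² - 18*O (m(O) = (O² - 18*O) + (-6 + 4*2) = (O² - 18*O) + (-6 + 8) = (O² - 18*O) + 2 = 2 + O² - 18*O)
t*(m(-20) - 409) = -31*((2 + (-20)² - 18*(-20)) - 409) = -31*((2 + 400 + 360) - 409) = -31*(762 - 409) = -31*353 = -10943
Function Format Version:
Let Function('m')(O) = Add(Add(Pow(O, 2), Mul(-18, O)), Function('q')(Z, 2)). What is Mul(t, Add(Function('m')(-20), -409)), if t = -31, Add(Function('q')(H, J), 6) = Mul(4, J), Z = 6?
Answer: -10943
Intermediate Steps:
Function('q')(H, J) = Add(-6, Mul(4, J))
Function('m')(O) = Add(2, Pow(O, 2), Mul(-18, O)) (Function('m')(O) = Add(Add(Pow(O, 2), Mul(-18, O)), Add(-6, Mul(4, 2))) = Add(Add(Pow(O, 2), Mul(-18, O)), Add(-6, 8)) = Add(Add(Pow(O, 2), Mul(-18, O)), 2) = Add(2, Pow(O, 2), Mul(-18, O)))
Mul(t, Add(Function('m')(-20), -409)) = Mul(-31, Add(Add(2, Pow(-20, 2), Mul(-18, -20)), -409)) = Mul(-31, Add(Add(2, 400, 360), -409)) = Mul(-31, Add(762, -409)) = Mul(-31, 353) = -10943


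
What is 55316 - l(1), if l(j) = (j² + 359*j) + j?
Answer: 54955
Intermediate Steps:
l(j) = j² + 360*j
55316 - l(1) = 55316 - (360 + 1) = 55316 - 361 = 54955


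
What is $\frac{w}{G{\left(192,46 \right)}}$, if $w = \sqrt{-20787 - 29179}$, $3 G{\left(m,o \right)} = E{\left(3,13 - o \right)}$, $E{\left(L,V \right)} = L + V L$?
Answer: $- \frac{i \sqrt{49966}}{32} \approx - 6.9853 i$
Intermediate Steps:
$E{\left(L,V \right)} = L + L V$
$G{\left(m,o \right)} = 14 - o$ ($G{\left(m,o \right)} = \frac{3 \left(1 - \left(-13 + o\right)\right)}{3} = \frac{3 \left(14 - o\right)}{3} = \frac{42 - 3 o}{3} = 14 - o$)
$w = i \sqrt{49966}$ ($w = \sqrt{-49966} = i \sqrt{49966} \approx 223.53 i$)
$\frac{w}{G{\left(192,46 \right)}} = \frac{i \sqrt{49966}}{14 - 46} = \frac{i \sqrt{49966}}{-32} = i \sqrt{49966} \left(- \frac{1}{32}\right) = - \frac{i \sqrt{49966}}{32}$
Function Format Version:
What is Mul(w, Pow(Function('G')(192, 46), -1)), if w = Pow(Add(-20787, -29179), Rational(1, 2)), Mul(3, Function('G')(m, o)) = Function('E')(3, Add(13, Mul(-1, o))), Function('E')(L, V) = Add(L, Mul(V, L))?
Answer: Mul(Rational(-1, 32), I, Pow(49966, Rational(1, 2))) ≈ Mul(-6.9853, I)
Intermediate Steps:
Function('E')(L, V) = Add(L, Mul(L, V))
Function('G')(m, o) = Add(14, Mul(-1, o)) (Function('G')(m, o) = Mul(Rational(1, 3), Mul(3, Add(1, Add(13, Mul(-1, o))))) = Mul(Rational(1, 3), Mul(3, Add(14, Mul(-1, o)))) = Mul(Rational(1, 3), Add(42, Mul(-3, o))) = Add(14, Mul(-1, o)))
w = Mul(I, Pow(49966, Rational(1, 2))) (w = Pow(-49966, Rational(1, 2)) = Mul(I, Pow(49966, Rational(1, 2))) ≈ Mul(223.53, I))
Mul(w, Pow(Function('G')(192, 46), -1)) = Mul(Mul(I, Pow(49966, Rational(1, 2))), Pow(Add(14, Mul(-1, 46)), -1)) = Mul(Mul(I, Pow(49966, Rational(1, 2))), Pow(Add(14, -46), -1)) = Mul(Mul(I, Pow(49966, Rational(1, 2))), Pow(-32, -1)) = Mul(Mul(I, Pow(49966, Rational(1, 2))), Rational(-1, 32)) = Mul(Rational(-1, 32), I, Pow(49966, Rational(1, 2)))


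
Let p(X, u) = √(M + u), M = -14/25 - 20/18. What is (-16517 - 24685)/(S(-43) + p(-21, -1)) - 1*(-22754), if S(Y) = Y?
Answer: 705609811/29759 + 44145*I*√601/29759 ≈ 23711.0 + 36.366*I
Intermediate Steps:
M = -376/225 (M = -14*1/25 - 20*1/18 = -14/25 - 10/9 = -376/225 ≈ -1.6711)
p(X, u) = √(-376/225 + u)
(-16517 - 24685)/(S(-43) + p(-21, -1)) - 1*(-22754) = (-16517 - 24685)/(-43 + √(-376 + 225*(-1))/15) - 1*(-22754) = -41202/(-43 + √(-376 - 225)/15) + 22754 = -41202/(-43 + √(-601)/15) + 22754 = -41202/(-43 + (I*√601)/15) + 22754 = -41202/(-43 + I*√601/15) + 22754 = 22754 - 41202/(-43 + I*√601/15)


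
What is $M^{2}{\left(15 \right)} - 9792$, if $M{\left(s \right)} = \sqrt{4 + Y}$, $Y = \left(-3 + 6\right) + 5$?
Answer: $-9780$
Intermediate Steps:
$Y = 8$ ($Y = 3 + 5 = 8$)
$M{\left(s \right)} = 2 \sqrt{3}$ ($M{\left(s \right)} = \sqrt{4 + 8} = \sqrt{12} = 2 \sqrt{3}$)
$M^{2}{\left(15 \right)} - 9792 = \left(2 \sqrt{3}\right)^{2} - 9792 = 12 - 9792 = -9780$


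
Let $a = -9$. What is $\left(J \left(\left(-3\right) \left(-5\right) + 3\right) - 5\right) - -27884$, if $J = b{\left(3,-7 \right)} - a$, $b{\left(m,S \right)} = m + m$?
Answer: $28149$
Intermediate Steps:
$b{\left(m,S \right)} = 2 m$
$J = 15$ ($J = 2 \cdot 3 - -9 = 6 + 9 = 15$)
$\left(J \left(\left(-3\right) \left(-5\right) + 3\right) - 5\right) - -27884 = \left(15 \left(\left(-3\right) \left(-5\right) + 3\right) - 5\right) - -27884 = \left(15 \left(15 + 3\right) - 5\right) + 27884 = \left(15 \cdot 18 - 5\right) + 27884 = \left(270 - 5\right) + 27884 = 265 + 27884 = 28149$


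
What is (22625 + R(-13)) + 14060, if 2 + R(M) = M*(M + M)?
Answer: 37021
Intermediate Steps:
R(M) = -2 + 2*M**2 (R(M) = -2 + M*(M + M) = -2 + M*(2*M) = -2 + 2*M**2)
(22625 + R(-13)) + 14060 = (22625 + (-2 + 2*(-13)**2)) + 14060 = (22625 + (-2 + 2*169)) + 14060 = (22625 + (-2 + 338)) + 14060 = (22625 + 336) + 14060 = 22961 + 14060 = 37021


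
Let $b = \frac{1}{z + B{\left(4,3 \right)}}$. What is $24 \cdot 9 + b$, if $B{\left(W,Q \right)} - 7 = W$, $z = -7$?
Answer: $\frac{865}{4} \approx 216.25$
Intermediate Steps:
$B{\left(W,Q \right)} = 7 + W$
$b = \frac{1}{4}$ ($b = \frac{1}{-7 + \left(7 + 4\right)} = \frac{1}{-7 + 11} = \frac{1}{4} \approx 0.25$)
$24 \cdot 9 + b = 24 \cdot 9 + \frac{1}{4} = 216 + \frac{1}{4} = \frac{865}{4}$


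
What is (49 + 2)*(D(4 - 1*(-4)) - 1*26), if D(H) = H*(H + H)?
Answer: 5202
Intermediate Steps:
D(H) = 2*H² (D(H) = H*(2*H) = 2*H²)
(49 + 2)*(D(4 - 1*(-4)) - 1*26) = (49 + 2)*(2*(4 - 1*(-4))² - 1*26) = 51*(2*(4 + 4)² - 26) = 51*(2*8² - 26) = 51*(2*64 - 26) = 51*(128 - 26) = 51*102 = 5202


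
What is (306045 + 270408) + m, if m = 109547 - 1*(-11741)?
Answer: 697741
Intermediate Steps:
m = 121288 (m = 109547 + 11741 = 121288)
(306045 + 270408) + m = (306045 + 270408) + 121288 = 576453 + 121288 = 697741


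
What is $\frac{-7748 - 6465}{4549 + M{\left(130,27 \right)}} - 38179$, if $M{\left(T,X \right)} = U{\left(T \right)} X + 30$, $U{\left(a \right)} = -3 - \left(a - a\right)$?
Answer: $- \frac{171743355}{4498} \approx -38182.0$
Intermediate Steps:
$U{\left(a \right)} = -3$ ($U{\left(a \right)} = -3 - 0 = -3 + 0 = -3$)
$M{\left(T,X \right)} = 30 - 3 X$ ($M{\left(T,X \right)} = - 3 X + 30 = 30 - 3 X$)
$\frac{-7748 - 6465}{4549 + M{\left(130,27 \right)}} - 38179 = \frac{-7748 - 6465}{4549 + \left(30 - 81\right)} - 38179 = - \frac{14213}{4549 + \left(30 - 81\right)} - 38179 = - \frac{14213}{4549 - 51} - 38179 = - \frac{14213}{4498} - 38179 = - \frac{171743355}{4498}$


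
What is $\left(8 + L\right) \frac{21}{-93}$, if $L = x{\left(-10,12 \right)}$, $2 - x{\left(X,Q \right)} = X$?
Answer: $- \frac{140}{31} \approx -4.5161$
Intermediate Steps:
$x{\left(X,Q \right)} = 2 - X$
$L = 12$ ($L = 2 - -10 = 2 + 10 = 12$)
$\left(8 + L\right) \frac{21}{-93} = \left(8 + 12\right) \frac{21}{-93} = 20 \cdot 21 \left(- \frac{1}{93}\right) = 20 \left(- \frac{7}{31}\right) = - \frac{140}{31}$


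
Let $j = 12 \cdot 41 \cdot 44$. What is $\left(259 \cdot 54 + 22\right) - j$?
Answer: $-7640$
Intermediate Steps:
$j = 21648$ ($j = 492 \cdot 44 = 21648$)
$\left(259 \cdot 54 + 22\right) - j = \left(259 \cdot 54 + 22\right) - 21648 = \left(13986 + 22\right) - 21648 = 14008 - 21648 = -7640$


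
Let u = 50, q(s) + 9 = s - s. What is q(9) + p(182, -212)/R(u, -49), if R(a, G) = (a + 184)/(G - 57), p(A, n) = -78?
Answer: 79/3 ≈ 26.333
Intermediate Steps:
q(s) = -9 (q(s) = -9 + (s - s) = -9 + 0 = -9)
R(a, G) = (184 + a)/(-57 + G)
q(9) + p(182, -212)/R(u, -49) = -9 - 78*(-57 - 49)/(184 + 50) = -9 - 78/(234/(-106)) = -9 - 78/((-1/106*234)) = -9 - 78/(-117/53) = -9 - 78*(-53/117) = -9 + 106/3 = 79/3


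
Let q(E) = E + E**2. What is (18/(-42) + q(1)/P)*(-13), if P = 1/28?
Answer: -5057/7 ≈ -722.43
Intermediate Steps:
P = 1/28 ≈ 0.035714
(18/(-42) + q(1)/P)*(-13) = (18/(-42) + (1*(1 + 1))/(1/28))*(-13) = (18*(-1/42) + (1*2)*28)*(-13) = (-3/7 + 2*28)*(-13) = (-3/7 + 56)*(-13) = (389/7)*(-13) = -5057/7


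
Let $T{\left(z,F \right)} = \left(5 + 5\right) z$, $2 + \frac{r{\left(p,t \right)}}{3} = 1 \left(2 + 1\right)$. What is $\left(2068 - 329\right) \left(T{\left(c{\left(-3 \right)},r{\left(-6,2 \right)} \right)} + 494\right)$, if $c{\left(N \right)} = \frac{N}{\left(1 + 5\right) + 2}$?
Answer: $\frac{3410179}{4} \approx 8.5255 \cdot 10^{5}$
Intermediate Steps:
$r{\left(p,t \right)} = 3$ ($r{\left(p,t \right)} = -6 + 3 \cdot 1 \left(2 + 1\right) = -6 + 3 \cdot 1 \cdot 3 = -6 + 3 \cdot 3 = -6 + 9 = 3$)
$c{\left(N \right)} = \frac{N}{8}$ ($c{\left(N \right)} = \frac{N}{6 + 2} = \frac{N}{8}$)
$T{\left(z,F \right)} = 10 z$
$\left(2068 - 329\right) \left(T{\left(c{\left(-3 \right)},r{\left(-6,2 \right)} \right)} + 494\right) = \left(2068 - 329\right) \left(10 \cdot \frac{1}{8} \left(-3\right) + 494\right) = 1739 \left(10 \left(- \frac{3}{8}\right) + 494\right) = 1739 \left(- \frac{15}{4} + 494\right) = 1739 \cdot \frac{1961}{4} = \frac{3410179}{4}$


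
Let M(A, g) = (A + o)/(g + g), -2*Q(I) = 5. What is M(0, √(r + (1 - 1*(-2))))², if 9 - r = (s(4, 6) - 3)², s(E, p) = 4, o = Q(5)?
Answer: 25/176 ≈ 0.14205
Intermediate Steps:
Q(I) = -5/2 (Q(I) = -½*5 = -5/2)
o = -5/2 ≈ -2.5000
r = 8 (r = 9 - (4 - 3)² = 9 - 1*1² = 9 - 1*1 = 9 - 1 = 8)
M(A, g) = (-5/2 + A)/(2*g) (M(A, g) = (A - 5/2)/(g + g) = (-5/2 + A)/((2*g)) = (-5/2 + A)*(1/(2*g)) = (-5/2 + A)/(2*g))
M(0, √(r + (1 - 1*(-2))))² = ((-5 + 2*0)/(4*(√(8 + (1 - 1*(-2))))))² = ((-5 + 0)/(4*(√(8 + (1 + 2)))))² = ((¼)*(-5)/√(8 + 3))² = ((¼)*(-5)/√11)² = ((¼)*(√11/11)*(-5))² = (-5*√11/44)² = 25/176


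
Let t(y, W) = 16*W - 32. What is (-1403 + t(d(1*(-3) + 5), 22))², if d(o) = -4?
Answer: 1172889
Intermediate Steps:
t(y, W) = -32 + 16*W
(-1403 + t(d(1*(-3) + 5), 22))² = (-1403 + (-32 + 16*22))² = (-1403 + (-32 + 352))² = (-1403 + 320)² = (-1083)² = 1172889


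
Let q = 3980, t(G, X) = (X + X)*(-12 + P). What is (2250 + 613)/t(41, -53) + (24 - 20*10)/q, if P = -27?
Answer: 2666789/4113330 ≈ 0.64833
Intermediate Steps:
t(G, X) = -78*X (t(G, X) = (X + X)*(-12 - 27) = (2*X)*(-39) = -78*X)
(2250 + 613)/t(41, -53) + (24 - 20*10)/q = (2250 + 613)/((-78*(-53))) + (24 - 20*10)/3980 = 2863/4134 + (24 - 200)*(1/3980) = 2863*(1/4134) - 176*1/3980 = 2863/4134 - 44/995 = 2666789/4113330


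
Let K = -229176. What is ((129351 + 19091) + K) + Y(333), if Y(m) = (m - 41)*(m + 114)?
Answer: 49790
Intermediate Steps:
Y(m) = (-41 + m)*(114 + m)
((129351 + 19091) + K) + Y(333) = ((129351 + 19091) - 229176) + (-4674 + 333² + 73*333) = (148442 - 229176) + (-4674 + 110889 + 24309) = -80734 + 130524 = 49790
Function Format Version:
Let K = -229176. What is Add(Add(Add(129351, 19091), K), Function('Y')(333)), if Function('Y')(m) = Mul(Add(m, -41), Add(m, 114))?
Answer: 49790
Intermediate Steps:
Function('Y')(m) = Mul(Add(-41, m), Add(114, m))
Add(Add(Add(129351, 19091), K), Function('Y')(333)) = Add(Add(Add(129351, 19091), -229176), Add(-4674, Pow(333, 2), Mul(73, 333))) = Add(Add(148442, -229176), Add(-4674, 110889, 24309)) = Add(-80734, 130524) = 49790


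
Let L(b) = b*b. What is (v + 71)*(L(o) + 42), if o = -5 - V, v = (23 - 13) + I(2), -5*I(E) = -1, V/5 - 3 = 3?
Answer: 514402/5 ≈ 1.0288e+5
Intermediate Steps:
V = 30 (V = 15 + 5*3 = 15 + 15 = 30)
I(E) = ⅕ (I(E) = -⅕*(-1) = ⅕)
v = 51/5 (v = (23 - 13) + ⅕ = 10 + ⅕ = 51/5 ≈ 10.200)
o = -35 (o = -5 - 1*30 = -5 - 30 = -35)
L(b) = b²
(v + 71)*(L(o) + 42) = (51/5 + 71)*((-35)² + 42) = 406*(1225 + 42)/5 = (406/5)*1267 = 514402/5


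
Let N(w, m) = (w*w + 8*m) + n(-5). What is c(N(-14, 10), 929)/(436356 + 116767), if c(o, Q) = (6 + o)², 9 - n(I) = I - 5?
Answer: 90601/553123 ≈ 0.16380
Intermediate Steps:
n(I) = 14 - I (n(I) = 9 - (I - 5) = 9 - (-5 + I) = 9 + (5 - I) = 14 - I)
N(w, m) = 19 + w² + 8*m (N(w, m) = (w*w + 8*m) + (14 - 1*(-5)) = (w² + 8*m) + (14 + 5) = (w² + 8*m) + 19 = 19 + w² + 8*m)
c(N(-14, 10), 929)/(436356 + 116767) = (6 + (19 + (-14)² + 8*10))²/(436356 + 116767) = (6 + (19 + 196 + 80))²/553123 = (6 + 295)²*(1/553123) = 301²*(1/553123) = 90601*(1/553123) = 90601/553123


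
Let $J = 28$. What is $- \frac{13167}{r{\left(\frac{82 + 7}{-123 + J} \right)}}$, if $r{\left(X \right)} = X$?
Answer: $\frac{1250865}{89} \approx 14055.0$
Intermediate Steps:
$- \frac{13167}{r{\left(\frac{82 + 7}{-123 + J} \right)}} = - \frac{13167}{\left(82 + 7\right) \frac{1}{-123 + 28}} = - \frac{13167}{89 \frac{1}{-95}} = - \frac{13167}{89 \left(- \frac{1}{95}\right)} = - \frac{13167}{- \frac{89}{95}} = \left(-13167\right) \left(- \frac{95}{89}\right) = \frac{1250865}{89}$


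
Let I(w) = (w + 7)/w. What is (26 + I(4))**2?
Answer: 13225/16 ≈ 826.56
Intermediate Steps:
I(w) = (7 + w)/w
(26 + I(4))**2 = (26 + (7 + 4)/4)**2 = (26 + (1/4)*11)**2 = (26 + 11/4)**2 = (115/4)**2 = 13225/16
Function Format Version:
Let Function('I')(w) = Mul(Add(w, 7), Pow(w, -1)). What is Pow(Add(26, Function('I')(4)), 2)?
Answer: Rational(13225, 16) ≈ 826.56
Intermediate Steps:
Function('I')(w) = Mul(Pow(w, -1), Add(7, w)) (Function('I')(w) = Mul(Add(7, w), Pow(w, -1)) = Mul(Pow(w, -1), Add(7, w)))
Pow(Add(26, Function('I')(4)), 2) = Pow(Add(26, Mul(Pow(4, -1), Add(7, 4))), 2) = Pow(Add(26, Mul(Rational(1, 4), 11)), 2) = Pow(Add(26, Rational(11, 4)), 2) = Pow(Rational(115, 4), 2) = Rational(13225, 16)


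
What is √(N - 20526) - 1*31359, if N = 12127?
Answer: -31359 + I*√8399 ≈ -31359.0 + 91.646*I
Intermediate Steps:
√(N - 20526) - 1*31359 = √(12127 - 20526) - 1*31359 = √(-8399) - 31359 = I*√8399 - 31359 = -31359 + I*√8399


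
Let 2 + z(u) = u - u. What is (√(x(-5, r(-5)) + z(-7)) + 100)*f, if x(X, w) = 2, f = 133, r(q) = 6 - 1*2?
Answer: 13300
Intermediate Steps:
r(q) = 4 (r(q) = 6 - 2 = 4)
z(u) = -2 (z(u) = -2 + (u - u) = -2 + 0 = -2)
(√(x(-5, r(-5)) + z(-7)) + 100)*f = (√(2 - 2) + 100)*133 = (√0 + 100)*133 = (0 + 100)*133 = 100*133 = 13300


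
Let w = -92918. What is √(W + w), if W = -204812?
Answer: I*√297730 ≈ 545.65*I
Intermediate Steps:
√(W + w) = √(-204812 - 92918) = √(-297730) = I*√297730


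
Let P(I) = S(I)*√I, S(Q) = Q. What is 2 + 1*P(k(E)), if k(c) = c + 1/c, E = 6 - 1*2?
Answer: 2 + 17*√17/8 ≈ 10.762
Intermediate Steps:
E = 4 (E = 6 - 2 = 4)
P(I) = I^(3/2) (P(I) = I*√I = I^(3/2))
2 + 1*P(k(E)) = 2 + 1*(4 + 1/4)^(3/2) = 2 + 1*(4 + ¼)^(3/2) = 2 + 1*(17/4)^(3/2) = 2 + 1*(17*√17/8) = 2 + 17*√17/8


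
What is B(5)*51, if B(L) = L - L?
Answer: 0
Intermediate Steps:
B(L) = 0
B(5)*51 = 0*51 = 0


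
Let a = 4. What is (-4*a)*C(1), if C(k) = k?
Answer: -16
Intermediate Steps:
(-4*a)*C(1) = -4*4*1 = -16*1 = -16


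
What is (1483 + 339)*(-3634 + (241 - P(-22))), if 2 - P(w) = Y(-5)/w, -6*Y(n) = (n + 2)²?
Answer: -136082447/22 ≈ -6.1856e+6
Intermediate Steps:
Y(n) = -(2 + n)²/6 (Y(n) = -(n + 2)²/6 = -(2 + n)²/6)
P(w) = 2 + 3/(2*w) (P(w) = 2 - (-(2 - 5)²/6)/w = 2 - (-⅙*(-3)²)/w = 2 - (-⅙*9)/w = 2 - (-3)/(2*w) = 2 + 3/(2*w))
(1483 + 339)*(-3634 + (241 - P(-22))) = (1483 + 339)*(-3634 + (241 - (2 + (3/2)/(-22)))) = 1822*(-3634 + (241 - (2 + (3/2)*(-1/22)))) = 1822*(-3634 + (241 - (2 - 3/44))) = 1822*(-3634 + (241 - 1*85/44)) = 1822*(-3634 + (241 - 85/44)) = 1822*(-3634 + 10519/44) = 1822*(-149377/44) = -136082447/22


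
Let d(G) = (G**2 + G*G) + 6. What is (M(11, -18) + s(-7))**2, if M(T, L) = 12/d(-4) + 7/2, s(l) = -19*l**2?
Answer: 1241364289/1444 ≈ 8.5967e+5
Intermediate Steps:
d(G) = 6 + 2*G**2 (d(G) = (G**2 + G**2) + 6 = 2*G**2 + 6 = 6 + 2*G**2)
M(T, L) = 145/38 (M(T, L) = 12/(6 + 2*(-4)**2) + 7/2 = 12/(6 + 2*16) + 7*(1/2) = 12/(6 + 32) + 7/2 = 12/38 + 7/2 = 12*(1/38) + 7/2 = 6/19 + 7/2 = 145/38)
(M(11, -18) + s(-7))**2 = (145/38 - 19*(-7)**2)**2 = (145/38 - 19*49)**2 = (145/38 - 931)**2 = (-35233/38)**2 = 1241364289/1444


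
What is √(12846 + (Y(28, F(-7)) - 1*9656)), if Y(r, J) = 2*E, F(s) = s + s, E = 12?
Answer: √3214 ≈ 56.692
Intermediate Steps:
F(s) = 2*s
Y(r, J) = 24 (Y(r, J) = 2*12 = 24)
√(12846 + (Y(28, F(-7)) - 1*9656)) = √(12846 + (24 - 1*9656)) = √(12846 + (24 - 9656)) = √(12846 - 9632) = √3214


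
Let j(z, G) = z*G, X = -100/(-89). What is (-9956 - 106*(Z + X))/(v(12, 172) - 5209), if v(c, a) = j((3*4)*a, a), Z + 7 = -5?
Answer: -783476/31132111 ≈ -0.025166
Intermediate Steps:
Z = -12 (Z = -7 - 5 = -12)
X = 100/89 (X = -100*(-1/89) = 100/89 ≈ 1.1236)
j(z, G) = G*z
v(c, a) = 12*a² (v(c, a) = a*((3*4)*a) = a*(12*a) = 12*a²)
(-9956 - 106*(Z + X))/(v(12, 172) - 5209) = (-9956 - 106*(-12 + 100/89))/(12*172² - 5209) = (-9956 - 106*(-968/89))/(12*29584 - 5209) = (-9956 + 102608/89)/(355008 - 5209) = -783476/89/349799 = -783476/89*1/349799 = -783476/31132111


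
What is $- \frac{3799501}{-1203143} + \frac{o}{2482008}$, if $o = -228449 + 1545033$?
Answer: $\frac{1376803837690}{373276318893} \approx 3.6884$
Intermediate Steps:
$o = 1316584$
$- \frac{3799501}{-1203143} + \frac{o}{2482008} = - \frac{3799501}{-1203143} + \frac{1316584}{2482008} = \left(-3799501\right) \left(- \frac{1}{1203143}\right) + 1316584 \cdot \frac{1}{2482008} = \frac{3799501}{1203143} + \frac{164573}{310251} = \frac{1376803837690}{373276318893}$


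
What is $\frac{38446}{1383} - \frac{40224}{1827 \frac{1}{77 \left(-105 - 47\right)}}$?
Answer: $\frac{10335894070}{40107} \approx 2.5771 \cdot 10^{5}$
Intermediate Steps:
$\frac{38446}{1383} - \frac{40224}{1827 \frac{1}{77 \left(-105 - 47\right)}} = 38446 \cdot \frac{1}{1383} - \frac{40224}{1827 \frac{1}{77 \left(-152\right)}} = \frac{38446}{1383} - \frac{40224}{1827 \frac{1}{-11704}} = \frac{38446}{1383} - \frac{40224}{1827 \left(- \frac{1}{11704}\right)} = \frac{38446}{1383} - \frac{40224}{- \frac{261}{1672}} = \frac{38446}{1383} - - \frac{22418176}{87} = \frac{38446}{1383} + \frac{22418176}{87} = \frac{10335894070}{40107}$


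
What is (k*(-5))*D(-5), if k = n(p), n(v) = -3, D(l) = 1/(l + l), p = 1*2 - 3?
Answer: -3/2 ≈ -1.5000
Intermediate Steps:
p = -1 (p = 2 - 3 = -1)
D(l) = 1/(2*l)
k = -3
(k*(-5))*D(-5) = (-3*(-5))*((1/2)/(-5)) = 15*((1/2)*(-1/5)) = 15*(-1/10) = -3/2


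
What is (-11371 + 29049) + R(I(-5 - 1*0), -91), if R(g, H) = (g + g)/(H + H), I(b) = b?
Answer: 1608703/91 ≈ 17678.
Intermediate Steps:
R(g, H) = g/H (R(g, H) = (2*g)/((2*H)) = (2*g)*(1/(2*H)) = g/H)
(-11371 + 29049) + R(I(-5 - 1*0), -91) = (-11371 + 29049) + (-5 - 1*0)/(-91) = 17678 + (-5 + 0)*(-1/91) = 17678 - 5*(-1/91) = 17678 + 5/91 = 1608703/91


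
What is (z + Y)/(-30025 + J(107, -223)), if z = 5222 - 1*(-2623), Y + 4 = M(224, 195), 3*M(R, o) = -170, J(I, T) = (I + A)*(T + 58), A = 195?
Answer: -23353/239565 ≈ -0.097481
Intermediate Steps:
J(I, T) = (58 + T)*(195 + I) (J(I, T) = (I + 195)*(T + 58) = (195 + I)*(58 + T) = (58 + T)*(195 + I))
M(R, o) = -170/3 (M(R, o) = (⅓)*(-170) = -170/3)
Y = -182/3 (Y = -4 - 170/3 = -182/3 ≈ -60.667)
z = 7845 (z = 5222 + 2623 = 7845)
(z + Y)/(-30025 + J(107, -223)) = (7845 - 182/3)/(-30025 + (11310 + 58*107 + 195*(-223) + 107*(-223))) = 23353/(3*(-30025 + (11310 + 6206 - 43485 - 23861))) = 23353/(3*(-30025 - 49830)) = (23353/3)/(-79855) = (23353/3)*(-1/79855) = -23353/239565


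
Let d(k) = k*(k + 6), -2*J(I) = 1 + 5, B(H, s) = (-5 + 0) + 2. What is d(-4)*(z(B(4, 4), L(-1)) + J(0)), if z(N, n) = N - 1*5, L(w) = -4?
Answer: 88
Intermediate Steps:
B(H, s) = -3 (B(H, s) = -5 + 2 = -3)
J(I) = -3 (J(I) = -(1 + 5)/2 = -½*6 = -3)
d(k) = k*(6 + k)
z(N, n) = -5 + N (z(N, n) = N - 5 = -5 + N)
d(-4)*(z(B(4, 4), L(-1)) + J(0)) = (-4*(6 - 4))*((-5 - 3) - 3) = (-4*2)*(-8 - 3) = -8*(-11) = 88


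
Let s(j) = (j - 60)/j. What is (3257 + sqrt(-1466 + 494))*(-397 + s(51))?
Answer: -21991264/17 - 121536*I*sqrt(3)/17 ≈ -1.2936e+6 - 12383.0*I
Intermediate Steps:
s(j) = (-60 + j)/j
(3257 + sqrt(-1466 + 494))*(-397 + s(51)) = (3257 + sqrt(-1466 + 494))*(-397 + (-60 + 51)/51) = (3257 + sqrt(-972))*(-397 + (1/51)*(-9)) = (3257 + 18*I*sqrt(3))*(-397 - 3/17) = (3257 + 18*I*sqrt(3))*(-6752/17) = -21991264/17 - 121536*I*sqrt(3)/17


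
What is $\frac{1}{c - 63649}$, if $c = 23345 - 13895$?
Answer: $- \frac{1}{54199} \approx -1.8451 \cdot 10^{-5}$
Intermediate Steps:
$c = 9450$
$\frac{1}{c - 63649} = \frac{1}{9450 - 63649} = \frac{1}{-54199} = - \frac{1}{54199}$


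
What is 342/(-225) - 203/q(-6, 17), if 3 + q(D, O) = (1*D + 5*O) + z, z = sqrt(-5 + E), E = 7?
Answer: -302556/72175 + 203*sqrt(2)/5774 ≈ -4.1423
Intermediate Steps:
z = sqrt(2) (z = sqrt(-5 + 7) = sqrt(2) ≈ 1.4142)
q(D, O) = -3 + D + sqrt(2) + 5*O (q(D, O) = -3 + ((1*D + 5*O) + sqrt(2)) = -3 + ((D + 5*O) + sqrt(2)) = -3 + (D + sqrt(2) + 5*O) = -3 + D + sqrt(2) + 5*O)
342/(-225) - 203/q(-6, 17) = 342/(-225) - 203/(-3 - 6 + sqrt(2) + 5*17) = 342*(-1/225) - 203/(-3 - 6 + sqrt(2) + 85) = -38/25 - 203/(76 + sqrt(2))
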